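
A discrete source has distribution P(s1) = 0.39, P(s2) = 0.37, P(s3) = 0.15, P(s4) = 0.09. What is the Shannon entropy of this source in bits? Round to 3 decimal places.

H = −Σ pᵢ log₂ pᵢ.
−0.39·log₂(0.39) = 0.5298
−0.37·log₂(0.37) = 0.5307
−0.15·log₂(0.15) = 0.4105
−0.09·log₂(0.09) = 0.3127
Sum ≈ 1.7837 → 1.784 bits.

1.784 bits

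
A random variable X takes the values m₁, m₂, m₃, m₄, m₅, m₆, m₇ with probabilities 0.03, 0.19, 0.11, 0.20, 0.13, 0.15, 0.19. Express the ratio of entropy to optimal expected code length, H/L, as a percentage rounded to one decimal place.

Entropy H = −Σ p log₂ p ≈ 2.6701 bits.
Huffman merges: 3/100+11/100→7/50; 13/100+7/50→27/100; 3/20+19/100→17/50; 19/100+1/5→39/100; 27/100+17/50→61/100; 39/100+61/100→1. L = 11/4 ≈ 2.7500.
Efficiency = H/L = 2.6701/2.7500 = 97.1%.

97.1%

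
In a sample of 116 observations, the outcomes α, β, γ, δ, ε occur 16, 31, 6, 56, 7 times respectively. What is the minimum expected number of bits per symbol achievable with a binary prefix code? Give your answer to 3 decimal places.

Probabilities are the counts divided by 116.
Repeatedly combine the two least-probable nodes; the expected code length is the sum of the merged weights.
merge 3/58 + 7/116 → 13/116
merge 13/116 + 4/29 → 1/4
merge 1/4 + 31/116 → 15/29
merge 14/29 + 15/29 → 1
L = 13/116 + 1/4 + 15/29 + 1 = 109/58 ≈ 1.879 bits/symbol.

1.879 bits/symbol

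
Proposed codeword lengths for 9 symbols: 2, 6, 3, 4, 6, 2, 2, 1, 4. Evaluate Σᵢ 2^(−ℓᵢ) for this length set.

1.53125

With common denominator 2^6 = 64: Σ 2^(−ℓᵢ) = 16/64 + 1/64 + 8/64 + 4/64 + 1/64 + 16/64 + 16/64 + 32/64 + 4/64 = 98/64 = 1.53125.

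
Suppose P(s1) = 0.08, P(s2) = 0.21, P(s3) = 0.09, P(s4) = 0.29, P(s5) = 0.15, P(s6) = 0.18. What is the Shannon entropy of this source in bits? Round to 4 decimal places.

H = −Σ pᵢ log₂ pᵢ.
−0.08·log₂(0.08) = 0.2915
−0.21·log₂(0.21) = 0.4728
−0.09·log₂(0.09) = 0.3127
−0.29·log₂(0.29) = 0.5179
−0.15·log₂(0.15) = 0.4105
−0.18·log₂(0.18) = 0.4453
Sum ≈ 2.4507 → 2.4507 bits.

2.4507 bits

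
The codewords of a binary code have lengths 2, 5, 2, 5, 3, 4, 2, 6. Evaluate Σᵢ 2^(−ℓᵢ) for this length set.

1.015625

With common denominator 2^6 = 64: Σ 2^(−ℓᵢ) = 16/64 + 2/64 + 16/64 + 2/64 + 8/64 + 4/64 + 16/64 + 1/64 = 65/64 = 1.015625.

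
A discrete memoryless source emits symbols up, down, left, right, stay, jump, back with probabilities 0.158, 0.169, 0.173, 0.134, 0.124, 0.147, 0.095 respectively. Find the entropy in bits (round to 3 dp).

2.783 bits

H = −Σ pᵢ log₂ pᵢ.
−0.158·log₂(0.158) = 0.4206
−0.169·log₂(0.169) = 0.4335
−0.173·log₂(0.173) = 0.4379
−0.134·log₂(0.134) = 0.3886
−0.124·log₂(0.124) = 0.3734
−0.147·log₂(0.147) = 0.4066
−0.095·log₂(0.095) = 0.3226
Sum ≈ 2.7832 → 2.783 bits.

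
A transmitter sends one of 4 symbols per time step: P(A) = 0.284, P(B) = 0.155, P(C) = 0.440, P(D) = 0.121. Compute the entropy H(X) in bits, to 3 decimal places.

H = −Σ pᵢ log₂ pᵢ.
−0.284·log₂(0.284) = 0.5158
−0.155·log₂(0.155) = 0.4169
−0.440·log₂(0.440) = 0.5211
−0.121·log₂(0.121) = 0.3687
Sum ≈ 1.8225 → 1.822 bits.

1.822 bits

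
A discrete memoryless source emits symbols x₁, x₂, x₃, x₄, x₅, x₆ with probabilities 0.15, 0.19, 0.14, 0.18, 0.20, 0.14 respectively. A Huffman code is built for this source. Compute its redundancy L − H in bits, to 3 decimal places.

Entropy H = −Σ p log₂ p ≈ 2.5697 bits.
Huffman merges: 7/50+7/50→7/25; 3/20+9/50→33/100; 19/100+1/5→39/100; 7/25+33/100→61/100; 39/100+61/100→1. L = 261/100 ≈ 2.6100.
L − H = 2.6100 − 2.5697 = 0.040 bits.

0.040 bits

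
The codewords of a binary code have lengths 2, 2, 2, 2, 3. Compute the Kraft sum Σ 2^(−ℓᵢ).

With common denominator 2^3 = 8: Σ 2^(−ℓᵢ) = 2/8 + 2/8 + 2/8 + 2/8 + 1/8 = 9/8 = 1.125.

1.125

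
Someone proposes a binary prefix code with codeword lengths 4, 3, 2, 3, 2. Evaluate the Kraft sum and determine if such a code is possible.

0.8125; yes

With common denominator 2^4 = 16: Σ 2^(−ℓᵢ) = 1/16 + 2/16 + 4/16 + 2/16 + 4/16 = 13/16 = 0.8125.
Kraft's inequality requires Σ ≤ 1; here Σ = 0.8125 ≤ 1, so such a prefix code exists.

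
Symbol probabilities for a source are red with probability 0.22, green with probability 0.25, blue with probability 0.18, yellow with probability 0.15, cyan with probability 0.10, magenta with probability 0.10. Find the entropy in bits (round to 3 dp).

2.501 bits

H = −Σ pᵢ log₂ pᵢ.
−0.22·log₂(0.22) = 0.4806
−0.25·log₂(0.25) = 0.5000
−0.18·log₂(0.18) = 0.4453
−0.15·log₂(0.15) = 0.4105
−0.10·log₂(0.10) = 0.3322
−0.10·log₂(0.10) = 0.3322
Sum ≈ 2.5008 → 2.501 bits.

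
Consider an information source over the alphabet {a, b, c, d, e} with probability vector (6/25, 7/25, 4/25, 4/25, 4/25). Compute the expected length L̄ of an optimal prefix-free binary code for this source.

Repeatedly combine the two least-probable nodes; the expected code length is the sum of the merged weights.
merge 4/25 + 4/25 → 8/25
merge 4/25 + 6/25 → 2/5
merge 7/25 + 8/25 → 3/5
merge 2/5 + 3/5 → 1
L = 8/25 + 2/5 + 3/5 + 1 = 58/25 = 2.32 bits/symbol.

2.32 bits/symbol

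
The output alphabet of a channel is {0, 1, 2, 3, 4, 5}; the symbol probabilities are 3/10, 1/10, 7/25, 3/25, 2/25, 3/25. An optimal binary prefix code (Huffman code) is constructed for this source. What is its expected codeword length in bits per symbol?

Repeatedly combine the two least-probable nodes; the expected code length is the sum of the merged weights.
merge 2/25 + 1/10 → 9/50
merge 3/25 + 3/25 → 6/25
merge 9/50 + 6/25 → 21/50
merge 7/25 + 3/10 → 29/50
merge 21/50 + 29/50 → 1
L = 9/50 + 6/25 + 21/50 + 29/50 + 1 = 121/50 = 2.42 bits/symbol.

2.42 bits/symbol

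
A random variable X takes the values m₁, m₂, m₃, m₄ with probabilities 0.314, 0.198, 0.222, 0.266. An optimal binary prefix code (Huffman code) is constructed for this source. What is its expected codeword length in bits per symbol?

Repeatedly combine the two least-probable nodes; the expected code length is the sum of the merged weights.
merge 99/500 + 111/500 → 21/50
merge 133/500 + 157/500 → 29/50
merge 21/50 + 29/50 → 1
L = 21/50 + 29/50 + 1 = 2 bits/symbol.

2 bits/symbol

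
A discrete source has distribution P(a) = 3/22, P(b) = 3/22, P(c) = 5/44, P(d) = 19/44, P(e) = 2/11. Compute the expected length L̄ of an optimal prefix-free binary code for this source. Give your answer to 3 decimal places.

2.136 bits/symbol

Repeatedly combine the two least-probable nodes; the expected code length is the sum of the merged weights.
merge 5/44 + 3/22 → 1/4
merge 3/22 + 2/11 → 7/22
merge 1/4 + 7/22 → 25/44
merge 19/44 + 25/44 → 1
L = 1/4 + 7/22 + 25/44 + 1 = 47/22 ≈ 2.136 bits/symbol.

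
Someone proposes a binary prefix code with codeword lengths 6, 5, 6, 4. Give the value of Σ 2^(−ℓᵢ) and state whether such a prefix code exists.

With common denominator 2^6 = 64: Σ 2^(−ℓᵢ) = 1/64 + 2/64 + 1/64 + 4/64 = 8/64 = 0.125.
Kraft's inequality requires Σ ≤ 1; here Σ = 0.125 ≤ 1, so such a prefix code exists.

0.125; yes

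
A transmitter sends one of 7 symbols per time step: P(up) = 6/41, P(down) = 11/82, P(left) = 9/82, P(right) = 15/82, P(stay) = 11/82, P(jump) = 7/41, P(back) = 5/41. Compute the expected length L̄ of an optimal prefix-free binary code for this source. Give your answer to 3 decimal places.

Repeatedly combine the two least-probable nodes; the expected code length is the sum of the merged weights.
merge 9/82 + 5/41 → 19/82
merge 11/82 + 11/82 → 11/41
merge 6/41 + 7/41 → 13/41
merge 15/82 + 19/82 → 17/41
merge 11/41 + 13/41 → 24/41
merge 17/41 + 24/41 → 1
L = 19/82 + 11/41 + 13/41 + 17/41 + 24/41 + 1 = 231/82 ≈ 2.817 bits/symbol.

2.817 bits/symbol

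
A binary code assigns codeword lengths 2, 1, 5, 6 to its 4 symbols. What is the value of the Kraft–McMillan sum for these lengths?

0.796875

With common denominator 2^6 = 64: Σ 2^(−ℓᵢ) = 16/64 + 32/64 + 2/64 + 1/64 = 51/64 = 0.796875.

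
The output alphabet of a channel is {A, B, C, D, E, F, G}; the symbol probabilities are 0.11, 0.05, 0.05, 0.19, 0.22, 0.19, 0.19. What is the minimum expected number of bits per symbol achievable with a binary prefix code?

Repeatedly combine the two least-probable nodes; the expected code length is the sum of the merged weights.
merge 1/20 + 1/20 → 1/10
merge 1/10 + 11/100 → 21/100
merge 19/100 + 19/100 → 19/50
merge 19/100 + 21/100 → 2/5
merge 11/50 + 19/50 → 3/5
merge 2/5 + 3/5 → 1
L = 1/10 + 21/100 + 19/50 + 2/5 + 3/5 + 1 = 269/100 = 2.69 bits/symbol.

2.69 bits/symbol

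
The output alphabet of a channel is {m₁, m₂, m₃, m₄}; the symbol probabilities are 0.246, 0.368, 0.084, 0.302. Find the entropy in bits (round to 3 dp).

1.850 bits

H = −Σ pᵢ log₂ pᵢ.
−0.246·log₂(0.246) = 0.4977
−0.368·log₂(0.368) = 0.5307
−0.084·log₂(0.084) = 0.3002
−0.302·log₂(0.302) = 0.5217
Sum ≈ 1.8503 → 1.850 bits.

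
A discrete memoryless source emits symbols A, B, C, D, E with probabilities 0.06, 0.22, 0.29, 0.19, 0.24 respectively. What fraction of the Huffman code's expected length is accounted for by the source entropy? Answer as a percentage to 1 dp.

Entropy H = −Σ p log₂ p ≈ 2.1914 bits.
Huffman merges: 3/50+19/100→1/4; 11/50+6/25→23/50; 1/4+29/100→27/50; 23/50+27/50→1. L = 9/4 ≈ 2.2500.
Efficiency = H/L = 2.1914/2.2500 = 97.4%.

97.4%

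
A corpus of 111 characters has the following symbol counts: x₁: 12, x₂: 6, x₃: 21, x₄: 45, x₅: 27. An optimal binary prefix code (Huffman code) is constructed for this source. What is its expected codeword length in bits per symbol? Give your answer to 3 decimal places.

2.108 bits/symbol

Probabilities are the counts divided by 111.
Repeatedly combine the two least-probable nodes; the expected code length is the sum of the merged weights.
merge 2/37 + 4/37 → 6/37
merge 6/37 + 7/37 → 13/37
merge 9/37 + 13/37 → 22/37
merge 15/37 + 22/37 → 1
L = 6/37 + 13/37 + 22/37 + 1 = 78/37 ≈ 2.108 bits/symbol.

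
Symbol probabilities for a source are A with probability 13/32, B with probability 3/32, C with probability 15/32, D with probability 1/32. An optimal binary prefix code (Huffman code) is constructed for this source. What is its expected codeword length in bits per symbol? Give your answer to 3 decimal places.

1.656 bits/symbol

Repeatedly combine the two least-probable nodes; the expected code length is the sum of the merged weights.
merge 1/32 + 3/32 → 1/8
merge 1/8 + 13/32 → 17/32
merge 15/32 + 17/32 → 1
L = 1/8 + 17/32 + 1 = 53/32 ≈ 1.656 bits/symbol.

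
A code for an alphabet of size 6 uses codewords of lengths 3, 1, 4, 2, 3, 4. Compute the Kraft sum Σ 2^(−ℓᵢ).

With common denominator 2^4 = 16: Σ 2^(−ℓᵢ) = 2/16 + 8/16 + 1/16 + 4/16 + 2/16 + 1/16 = 18/16 = 1.125.

1.125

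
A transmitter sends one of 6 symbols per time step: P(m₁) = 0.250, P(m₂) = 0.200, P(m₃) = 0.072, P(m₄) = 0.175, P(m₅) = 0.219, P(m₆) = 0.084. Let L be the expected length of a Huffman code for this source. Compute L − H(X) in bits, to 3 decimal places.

Entropy H = −Σ p log₂ p ≈ 2.4577 bits.
Huffman merges: 9/125+21/250→39/250; 39/250+7/40→331/1000; 1/5+219/1000→419/1000; 1/4+331/1000→581/1000; 419/1000+581/1000→1. L = 2487/1000 ≈ 2.4870.
L − H = 2.4870 − 2.4577 = 0.029 bits.

0.029 bits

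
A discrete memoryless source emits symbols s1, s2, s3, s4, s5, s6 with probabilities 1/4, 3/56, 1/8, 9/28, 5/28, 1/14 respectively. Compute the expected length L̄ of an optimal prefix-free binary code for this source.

Repeatedly combine the two least-probable nodes; the expected code length is the sum of the merged weights.
merge 3/56 + 1/14 → 1/8
merge 1/8 + 1/8 → 1/4
merge 5/28 + 1/4 → 3/7
merge 1/4 + 9/28 → 4/7
merge 3/7 + 4/7 → 1
L = 1/8 + 1/4 + 3/7 + 4/7 + 1 = 19/8 = 2.375 bits/symbol.

2.375 bits/symbol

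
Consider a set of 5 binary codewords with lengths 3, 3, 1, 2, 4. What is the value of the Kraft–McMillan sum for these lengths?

1.0625

With common denominator 2^4 = 16: Σ 2^(−ℓᵢ) = 2/16 + 2/16 + 8/16 + 4/16 + 1/16 = 17/16 = 1.0625.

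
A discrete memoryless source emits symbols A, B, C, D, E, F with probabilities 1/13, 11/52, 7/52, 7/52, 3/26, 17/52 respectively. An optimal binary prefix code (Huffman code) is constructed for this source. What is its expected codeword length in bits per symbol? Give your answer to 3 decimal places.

2.462 bits/symbol

Repeatedly combine the two least-probable nodes; the expected code length is the sum of the merged weights.
merge 1/13 + 3/26 → 5/26
merge 7/52 + 7/52 → 7/26
merge 5/26 + 11/52 → 21/52
merge 7/26 + 17/52 → 31/52
merge 21/52 + 31/52 → 1
L = 5/26 + 7/26 + 21/52 + 31/52 + 1 = 32/13 ≈ 2.462 bits/symbol.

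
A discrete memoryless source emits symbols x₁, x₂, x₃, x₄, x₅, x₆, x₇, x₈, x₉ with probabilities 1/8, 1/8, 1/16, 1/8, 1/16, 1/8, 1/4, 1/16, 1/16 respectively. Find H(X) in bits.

3 bits

Each probability is a power of 1/2, so log₂(1/p) is an integer.
H = Σ p·log₂(1/p) = 1/8·3 + 1/8·3 + 1/16·4 + 1/8·3 + 1/16·4 + 1/8·3 + 1/4·2 + 1/16·4 + 1/16·4 = 3 bits.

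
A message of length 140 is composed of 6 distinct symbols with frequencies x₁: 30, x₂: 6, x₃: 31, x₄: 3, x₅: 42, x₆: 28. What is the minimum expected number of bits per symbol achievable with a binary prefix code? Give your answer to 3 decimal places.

2.329 bits/symbol

Probabilities are the counts divided by 140.
Repeatedly combine the two least-probable nodes; the expected code length is the sum of the merged weights.
merge 3/140 + 3/70 → 9/140
merge 9/140 + 1/5 → 37/140
merge 3/14 + 31/140 → 61/140
merge 37/140 + 3/10 → 79/140
merge 61/140 + 79/140 → 1
L = 9/140 + 37/140 + 61/140 + 79/140 + 1 = 163/70 ≈ 2.329 bits/symbol.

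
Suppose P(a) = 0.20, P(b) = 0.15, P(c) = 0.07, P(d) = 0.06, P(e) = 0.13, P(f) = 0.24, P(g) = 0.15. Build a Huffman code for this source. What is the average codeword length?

2.69 bits/symbol

Repeatedly combine the two least-probable nodes; the expected code length is the sum of the merged weights.
merge 3/50 + 7/100 → 13/100
merge 13/100 + 13/100 → 13/50
merge 3/20 + 3/20 → 3/10
merge 1/5 + 6/25 → 11/25
merge 13/50 + 3/10 → 14/25
merge 11/25 + 14/25 → 1
L = 13/100 + 13/50 + 3/10 + 11/25 + 14/25 + 1 = 269/100 = 2.69 bits/symbol.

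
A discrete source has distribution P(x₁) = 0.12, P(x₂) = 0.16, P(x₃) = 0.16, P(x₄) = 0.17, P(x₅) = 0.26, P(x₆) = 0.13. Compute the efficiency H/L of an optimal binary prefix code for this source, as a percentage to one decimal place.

98.7%

Entropy H = −Σ p log₂ p ≈ 2.5356 bits.
Huffman merges: 3/25+13/100→1/4; 4/25+4/25→8/25; 17/100+1/4→21/50; 13/50+8/25→29/50; 21/50+29/50→1. L = 257/100 ≈ 2.5700.
Efficiency = H/L = 2.5356/2.5700 = 98.7%.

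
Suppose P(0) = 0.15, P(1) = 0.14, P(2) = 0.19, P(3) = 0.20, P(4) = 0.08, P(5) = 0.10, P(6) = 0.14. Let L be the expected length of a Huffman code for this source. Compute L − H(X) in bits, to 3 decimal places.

Entropy H = −Σ p log₂ p ≈ 2.7481 bits.
Huffman merges: 2/25+1/10→9/50; 7/50+7/50→7/25; 3/20+9/50→33/100; 19/100+1/5→39/100; 7/25+33/100→61/100; 39/100+61/100→1. L = 279/100 ≈ 2.7900.
L − H = 2.7900 − 2.7481 = 0.042 bits.

0.042 bits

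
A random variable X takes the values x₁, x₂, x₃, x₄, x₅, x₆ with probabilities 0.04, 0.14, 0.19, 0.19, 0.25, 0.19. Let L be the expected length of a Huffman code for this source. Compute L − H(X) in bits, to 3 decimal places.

0.101 bits

Entropy H = −Σ p log₂ p ≈ 2.4485 bits.
Huffman merges: 1/25+7/50→9/50; 9/50+19/100→37/100; 19/100+19/100→19/50; 1/4+37/100→31/50; 19/50+31/50→1. L = 51/20 ≈ 2.5500.
L − H = 2.5500 − 2.4485 = 0.101 bits.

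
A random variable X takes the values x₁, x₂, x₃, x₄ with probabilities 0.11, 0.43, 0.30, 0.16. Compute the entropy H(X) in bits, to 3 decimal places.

1.818 bits

H = −Σ pᵢ log₂ pᵢ.
−0.11·log₂(0.11) = 0.3503
−0.43·log₂(0.43) = 0.5236
−0.30·log₂(0.30) = 0.5211
−0.16·log₂(0.16) = 0.4230
Sum ≈ 1.8180 → 1.818 bits.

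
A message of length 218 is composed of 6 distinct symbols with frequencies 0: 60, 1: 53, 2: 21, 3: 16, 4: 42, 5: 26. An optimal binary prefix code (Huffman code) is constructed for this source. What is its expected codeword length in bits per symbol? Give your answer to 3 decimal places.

2.459 bits/symbol

Probabilities are the counts divided by 218.
Repeatedly combine the two least-probable nodes; the expected code length is the sum of the merged weights.
merge 8/109 + 21/218 → 37/218
merge 13/109 + 37/218 → 63/218
merge 21/109 + 53/218 → 95/218
merge 30/109 + 63/218 → 123/218
merge 95/218 + 123/218 → 1
L = 37/218 + 63/218 + 95/218 + 123/218 + 1 = 268/109 ≈ 2.459 bits/symbol.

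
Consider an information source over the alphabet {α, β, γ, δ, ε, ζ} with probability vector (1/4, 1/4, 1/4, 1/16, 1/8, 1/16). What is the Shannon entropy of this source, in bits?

2.375 bits

Each probability is a power of 1/2, so log₂(1/p) is an integer.
H = Σ p·log₂(1/p) = 1/4·2 + 1/4·2 + 1/4·2 + 1/16·4 + 1/8·3 + 1/16·4 = 2.375 bits.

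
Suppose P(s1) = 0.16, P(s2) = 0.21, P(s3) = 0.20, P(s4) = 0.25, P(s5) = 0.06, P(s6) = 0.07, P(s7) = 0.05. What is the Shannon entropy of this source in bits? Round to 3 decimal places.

H = −Σ pᵢ log₂ pᵢ.
−0.16·log₂(0.16) = 0.4230
−0.21·log₂(0.21) = 0.4728
−0.20·log₂(0.20) = 0.4644
−0.25·log₂(0.25) = 0.5000
−0.06·log₂(0.06) = 0.2435
−0.07·log₂(0.07) = 0.2686
−0.05·log₂(0.05) = 0.2161
Sum ≈ 2.5884 → 2.588 bits.

2.588 bits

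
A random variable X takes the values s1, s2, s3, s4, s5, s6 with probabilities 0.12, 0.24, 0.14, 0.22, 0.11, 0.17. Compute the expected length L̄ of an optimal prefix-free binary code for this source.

2.54 bits/symbol

Repeatedly combine the two least-probable nodes; the expected code length is the sum of the merged weights.
merge 11/100 + 3/25 → 23/100
merge 7/50 + 17/100 → 31/100
merge 11/50 + 23/100 → 9/20
merge 6/25 + 31/100 → 11/20
merge 9/20 + 11/20 → 1
L = 23/100 + 31/100 + 9/20 + 11/20 + 1 = 127/50 = 2.54 bits/symbol.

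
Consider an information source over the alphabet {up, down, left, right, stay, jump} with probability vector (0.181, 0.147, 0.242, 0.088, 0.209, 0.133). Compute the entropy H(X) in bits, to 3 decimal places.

2.516 bits

H = −Σ pᵢ log₂ pᵢ.
−0.181·log₂(0.181) = 0.4463
−0.147·log₂(0.147) = 0.4066
−0.242·log₂(0.242) = 0.4954
−0.088·log₂(0.088) = 0.3086
−0.209·log₂(0.209) = 0.4720
−0.133·log₂(0.133) = 0.3871
Sum ≈ 2.5160 → 2.516 bits.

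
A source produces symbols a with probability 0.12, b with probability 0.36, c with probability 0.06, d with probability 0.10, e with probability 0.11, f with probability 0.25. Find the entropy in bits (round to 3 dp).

2.324 bits

H = −Σ pᵢ log₂ pᵢ.
−0.12·log₂(0.12) = 0.3671
−0.36·log₂(0.36) = 0.5306
−0.06·log₂(0.06) = 0.2435
−0.10·log₂(0.10) = 0.3322
−0.11·log₂(0.11) = 0.3503
−0.25·log₂(0.25) = 0.5000
Sum ≈ 2.3237 → 2.324 bits.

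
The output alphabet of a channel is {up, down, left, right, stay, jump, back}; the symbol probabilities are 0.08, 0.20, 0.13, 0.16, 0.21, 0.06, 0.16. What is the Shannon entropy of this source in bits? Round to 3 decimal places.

2.701 bits

H = −Σ pᵢ log₂ pᵢ.
−0.08·log₂(0.08) = 0.2915
−0.20·log₂(0.20) = 0.4644
−0.13·log₂(0.13) = 0.3826
−0.16·log₂(0.16) = 0.4230
−0.21·log₂(0.21) = 0.4728
−0.06·log₂(0.06) = 0.2435
−0.16·log₂(0.16) = 0.4230
Sum ≈ 2.7009 → 2.701 bits.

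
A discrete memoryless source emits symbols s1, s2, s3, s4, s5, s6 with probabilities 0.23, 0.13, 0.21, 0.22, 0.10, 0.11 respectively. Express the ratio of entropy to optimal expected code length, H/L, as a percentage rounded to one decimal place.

98.3%

Entropy H = −Σ p log₂ p ≈ 2.5062 bits.
Huffman merges: 1/10+11/100→21/100; 13/100+21/100→17/50; 21/100+11/50→43/100; 23/100+17/50→57/100; 43/100+57/100→1. L = 51/20 ≈ 2.5500.
Efficiency = H/L = 2.5062/2.5500 = 98.3%.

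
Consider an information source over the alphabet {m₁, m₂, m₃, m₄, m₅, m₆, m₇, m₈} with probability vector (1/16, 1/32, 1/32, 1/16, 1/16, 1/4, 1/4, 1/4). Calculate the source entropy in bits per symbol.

Each probability is a power of 1/2, so log₂(1/p) is an integer.
H = Σ p·log₂(1/p) = 1/16·4 + 1/32·5 + 1/32·5 + 1/16·4 + 1/16·4 + 1/4·2 + 1/4·2 + 1/4·2 = 2.5625 bits.

2.5625 bits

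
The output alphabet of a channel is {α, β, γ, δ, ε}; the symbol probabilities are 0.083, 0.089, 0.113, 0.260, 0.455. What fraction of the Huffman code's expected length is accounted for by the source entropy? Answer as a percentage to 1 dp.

Entropy H = −Σ p log₂ p ≈ 1.9863 bits.
Huffman merges: 83/1000+89/1000→43/250; 113/1000+43/250→57/200; 13/50+57/200→109/200; 91/200+109/200→1. L = 1001/500 ≈ 2.0020.
Efficiency = H/L = 1.9863/2.0020 = 99.2%.

99.2%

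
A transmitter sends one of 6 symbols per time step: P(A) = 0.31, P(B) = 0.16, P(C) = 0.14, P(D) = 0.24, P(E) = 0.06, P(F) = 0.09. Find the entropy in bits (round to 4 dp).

H = −Σ pᵢ log₂ pᵢ.
−0.31·log₂(0.31) = 0.5238
−0.16·log₂(0.16) = 0.4230
−0.14·log₂(0.14) = 0.3971
−0.24·log₂(0.24) = 0.4941
−0.06·log₂(0.06) = 0.2435
−0.09·log₂(0.09) = 0.3127
Sum ≈ 2.3942 → 2.3942 bits.

2.3942 bits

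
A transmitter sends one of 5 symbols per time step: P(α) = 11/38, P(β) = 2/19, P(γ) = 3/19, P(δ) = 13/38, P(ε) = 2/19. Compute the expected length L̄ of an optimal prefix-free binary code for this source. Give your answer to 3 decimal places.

Repeatedly combine the two least-probable nodes; the expected code length is the sum of the merged weights.
merge 2/19 + 2/19 → 4/19
merge 3/19 + 4/19 → 7/19
merge 11/38 + 13/38 → 12/19
merge 7/19 + 12/19 → 1
L = 4/19 + 7/19 + 12/19 + 1 = 42/19 ≈ 2.211 bits/symbol.

2.211 bits/symbol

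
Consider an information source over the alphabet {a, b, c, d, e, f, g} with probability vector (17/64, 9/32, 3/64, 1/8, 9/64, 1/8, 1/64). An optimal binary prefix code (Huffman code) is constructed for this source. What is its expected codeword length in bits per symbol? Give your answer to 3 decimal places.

2.516 bits/symbol

Repeatedly combine the two least-probable nodes; the expected code length is the sum of the merged weights.
merge 1/64 + 3/64 → 1/16
merge 1/16 + 1/8 → 3/16
merge 1/8 + 9/64 → 17/64
merge 3/16 + 17/64 → 29/64
merge 17/64 + 9/32 → 35/64
merge 29/64 + 35/64 → 1
L = 1/16 + 3/16 + 17/64 + 29/64 + 35/64 + 1 = 161/64 ≈ 2.516 bits/symbol.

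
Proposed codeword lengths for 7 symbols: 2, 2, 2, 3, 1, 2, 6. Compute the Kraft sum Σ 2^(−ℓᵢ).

With common denominator 2^6 = 64: Σ 2^(−ℓᵢ) = 16/64 + 16/64 + 16/64 + 8/64 + 32/64 + 16/64 + 1/64 = 105/64 = 1.640625.

1.640625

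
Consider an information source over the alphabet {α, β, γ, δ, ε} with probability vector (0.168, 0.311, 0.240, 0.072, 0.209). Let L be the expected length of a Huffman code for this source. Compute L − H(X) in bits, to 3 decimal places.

0.044 bits

Entropy H = −Σ p log₂ p ≈ 2.1958 bits.
Huffman merges: 9/125+21/125→6/25; 209/1000+6/25→449/1000; 6/25+311/1000→551/1000; 449/1000+551/1000→1. L = 56/25 ≈ 2.2400.
L − H = 2.2400 − 2.1958 = 0.044 bits.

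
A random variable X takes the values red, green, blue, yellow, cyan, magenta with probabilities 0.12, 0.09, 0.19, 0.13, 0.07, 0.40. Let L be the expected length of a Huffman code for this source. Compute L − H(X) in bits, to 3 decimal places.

Entropy H = −Σ p log₂ p ≈ 2.3149 bits.
Huffman merges: 7/100+9/100→4/25; 3/25+13/100→1/4; 4/25+19/100→7/20; 1/4+7/20→3/5; 2/5+3/5→1. L = 59/25 ≈ 2.3600.
L − H = 2.3600 − 2.3149 = 0.045 bits.

0.045 bits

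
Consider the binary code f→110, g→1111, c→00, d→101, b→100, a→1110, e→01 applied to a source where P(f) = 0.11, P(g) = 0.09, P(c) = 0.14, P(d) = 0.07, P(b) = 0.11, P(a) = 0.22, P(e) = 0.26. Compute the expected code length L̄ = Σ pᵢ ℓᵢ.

L̄ = Σ pᵢ·ℓᵢ = 0.11·3 + 0.09·4 + 0.14·2 + 0.07·3 + 0.11·3 + 0.22·4 + 0.26·2 = 2.91 bits/symbol.

2.91 bits/symbol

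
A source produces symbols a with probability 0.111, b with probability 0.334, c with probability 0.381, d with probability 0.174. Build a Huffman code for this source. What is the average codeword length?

Repeatedly combine the two least-probable nodes; the expected code length is the sum of the merged weights.
merge 111/1000 + 87/500 → 57/200
merge 57/200 + 167/500 → 619/1000
merge 381/1000 + 619/1000 → 1
L = 57/200 + 619/1000 + 1 = 238/125 = 1.904 bits/symbol.

1.904 bits/symbol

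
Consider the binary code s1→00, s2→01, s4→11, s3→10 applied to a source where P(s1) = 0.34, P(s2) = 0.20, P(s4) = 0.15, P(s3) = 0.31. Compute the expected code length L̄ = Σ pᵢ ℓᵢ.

L̄ = Σ pᵢ·ℓᵢ = 0.34·2 + 0.20·2 + 0.15·2 + 0.31·2 = 2 bits/symbol.

2 bits/symbol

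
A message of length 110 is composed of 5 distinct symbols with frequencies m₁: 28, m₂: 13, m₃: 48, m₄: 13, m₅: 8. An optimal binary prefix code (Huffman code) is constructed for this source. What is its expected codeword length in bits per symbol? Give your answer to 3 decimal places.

Probabilities are the counts divided by 110.
Repeatedly combine the two least-probable nodes; the expected code length is the sum of the merged weights.
merge 4/55 + 13/110 → 21/110
merge 13/110 + 21/110 → 17/55
merge 14/55 + 17/55 → 31/55
merge 24/55 + 31/55 → 1
L = 21/110 + 17/55 + 31/55 + 1 = 227/110 ≈ 2.064 bits/symbol.

2.064 bits/symbol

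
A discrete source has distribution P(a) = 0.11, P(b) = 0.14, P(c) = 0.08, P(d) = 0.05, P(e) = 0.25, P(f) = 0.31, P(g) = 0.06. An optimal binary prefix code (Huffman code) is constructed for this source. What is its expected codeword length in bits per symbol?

2.55 bits/symbol

Repeatedly combine the two least-probable nodes; the expected code length is the sum of the merged weights.
merge 1/20 + 3/50 → 11/100
merge 2/25 + 11/100 → 19/100
merge 11/100 + 7/50 → 1/4
merge 19/100 + 1/4 → 11/25
merge 1/4 + 31/100 → 14/25
merge 11/25 + 14/25 → 1
L = 11/100 + 19/100 + 1/4 + 11/25 + 14/25 + 1 = 51/20 = 2.55 bits/symbol.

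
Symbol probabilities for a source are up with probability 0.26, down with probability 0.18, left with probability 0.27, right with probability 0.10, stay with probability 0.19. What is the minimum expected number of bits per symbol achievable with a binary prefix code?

2.28 bits/symbol

Repeatedly combine the two least-probable nodes; the expected code length is the sum of the merged weights.
merge 1/10 + 9/50 → 7/25
merge 19/100 + 13/50 → 9/20
merge 27/100 + 7/25 → 11/20
merge 9/20 + 11/20 → 1
L = 7/25 + 9/20 + 11/20 + 1 = 57/25 = 2.28 bits/symbol.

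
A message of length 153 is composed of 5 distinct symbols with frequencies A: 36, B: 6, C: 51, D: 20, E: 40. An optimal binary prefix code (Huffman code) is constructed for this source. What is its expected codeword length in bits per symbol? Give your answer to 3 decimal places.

2.170 bits/symbol

Probabilities are the counts divided by 153.
Repeatedly combine the two least-probable nodes; the expected code length is the sum of the merged weights.
merge 2/51 + 20/153 → 26/153
merge 26/153 + 4/17 → 62/153
merge 40/153 + 1/3 → 91/153
merge 62/153 + 91/153 → 1
L = 26/153 + 62/153 + 91/153 + 1 = 332/153 ≈ 2.170 bits/symbol.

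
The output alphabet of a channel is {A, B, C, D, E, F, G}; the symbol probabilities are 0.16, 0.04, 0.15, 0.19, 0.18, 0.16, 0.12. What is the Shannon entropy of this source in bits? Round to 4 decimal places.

2.7099 bits

H = −Σ pᵢ log₂ pᵢ.
−0.16·log₂(0.16) = 0.4230
−0.04·log₂(0.04) = 0.1858
−0.15·log₂(0.15) = 0.4105
−0.19·log₂(0.19) = 0.4552
−0.18·log₂(0.18) = 0.4453
−0.16·log₂(0.16) = 0.4230
−0.12·log₂(0.12) = 0.3671
Sum ≈ 2.7099 → 2.7099 bits.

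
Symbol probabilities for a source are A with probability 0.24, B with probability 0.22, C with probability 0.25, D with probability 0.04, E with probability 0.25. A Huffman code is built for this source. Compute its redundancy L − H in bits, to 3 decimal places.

Entropy H = −Σ p log₂ p ≈ 2.1605 bits.
Huffman merges: 1/25+11/50→13/50; 6/25+1/4→49/100; 1/4+13/50→51/100; 49/100+51/100→1. L = 113/50 ≈ 2.2600.
L − H = 2.2600 − 2.1605 = 0.100 bits.

0.100 bits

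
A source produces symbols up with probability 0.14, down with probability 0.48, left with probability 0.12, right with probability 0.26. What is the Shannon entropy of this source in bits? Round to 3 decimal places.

H = −Σ pᵢ log₂ pᵢ.
−0.14·log₂(0.14) = 0.3971
−0.48·log₂(0.48) = 0.5083
−0.12·log₂(0.12) = 0.3671
−0.26·log₂(0.26) = 0.5053
Sum ≈ 1.7777 → 1.778 bits.

1.778 bits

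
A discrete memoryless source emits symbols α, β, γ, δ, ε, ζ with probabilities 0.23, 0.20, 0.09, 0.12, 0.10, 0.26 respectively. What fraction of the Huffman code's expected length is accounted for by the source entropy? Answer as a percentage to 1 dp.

98.8%

Entropy H = −Σ p log₂ p ≈ 2.4693 bits.
Huffman merges: 9/100+1/10→19/100; 3/25+19/100→31/100; 1/5+23/100→43/100; 13/50+31/100→57/100; 43/100+57/100→1. L = 5/2 ≈ 2.5000.
Efficiency = H/L = 2.4693/2.5000 = 98.8%.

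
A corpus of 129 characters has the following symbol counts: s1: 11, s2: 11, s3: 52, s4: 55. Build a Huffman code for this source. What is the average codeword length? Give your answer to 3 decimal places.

Probabilities are the counts divided by 129.
Repeatedly combine the two least-probable nodes; the expected code length is the sum of the merged weights.
merge 11/129 + 11/129 → 22/129
merge 22/129 + 52/129 → 74/129
merge 55/129 + 74/129 → 1
L = 22/129 + 74/129 + 1 = 75/43 ≈ 1.744 bits/symbol.

1.744 bits/symbol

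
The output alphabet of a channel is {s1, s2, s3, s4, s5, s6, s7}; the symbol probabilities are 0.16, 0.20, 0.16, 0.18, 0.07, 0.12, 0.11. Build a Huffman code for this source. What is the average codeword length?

Repeatedly combine the two least-probable nodes; the expected code length is the sum of the merged weights.
merge 7/100 + 11/100 → 9/50
merge 3/25 + 4/25 → 7/25
merge 4/25 + 9/50 → 17/50
merge 9/50 + 1/5 → 19/50
merge 7/25 + 17/50 → 31/50
merge 19/50 + 31/50 → 1
L = 9/50 + 7/25 + 17/50 + 19/50 + 31/50 + 1 = 14/5 = 2.8 bits/symbol.

2.8 bits/symbol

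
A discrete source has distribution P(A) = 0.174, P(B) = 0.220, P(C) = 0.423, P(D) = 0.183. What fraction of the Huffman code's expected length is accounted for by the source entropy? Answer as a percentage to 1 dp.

97.9%

Entropy H = −Σ p log₂ p ≈ 1.8930 bits.
Huffman merges: 87/500+183/1000→357/1000; 11/50+357/1000→577/1000; 423/1000+577/1000→1. L = 967/500 ≈ 1.9340.
Efficiency = H/L = 1.8930/1.9340 = 97.9%.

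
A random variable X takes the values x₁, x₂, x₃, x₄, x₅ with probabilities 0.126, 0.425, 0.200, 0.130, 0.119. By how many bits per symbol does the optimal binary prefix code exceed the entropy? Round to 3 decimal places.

Entropy H = −Σ p log₂ p ≈ 2.1137 bits.
Huffman merges: 119/1000+63/500→49/200; 13/100+1/5→33/100; 49/200+33/100→23/40; 17/40+23/40→1. L = 43/20 ≈ 2.1500.
L − H = 2.1500 − 2.1137 = 0.036 bits.

0.036 bits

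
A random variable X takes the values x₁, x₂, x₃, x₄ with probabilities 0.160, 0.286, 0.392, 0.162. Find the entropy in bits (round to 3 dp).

H = −Σ pᵢ log₂ pᵢ.
−0.160·log₂(0.160) = 0.4230
−0.286·log₂(0.286) = 0.5165
−0.392·log₂(0.392) = 0.5296
−0.162·log₂(0.162) = 0.4254
Sum ≈ 1.8945 → 1.895 bits.

1.895 bits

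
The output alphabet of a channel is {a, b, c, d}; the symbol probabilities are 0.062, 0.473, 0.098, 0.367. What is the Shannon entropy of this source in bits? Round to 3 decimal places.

H = −Σ pᵢ log₂ pᵢ.
−0.062·log₂(0.062) = 0.2487
−0.473·log₂(0.473) = 0.5109
−0.098·log₂(0.098) = 0.3284
−0.367·log₂(0.367) = 0.5307
Sum ≈ 1.6187 → 1.619 bits.

1.619 bits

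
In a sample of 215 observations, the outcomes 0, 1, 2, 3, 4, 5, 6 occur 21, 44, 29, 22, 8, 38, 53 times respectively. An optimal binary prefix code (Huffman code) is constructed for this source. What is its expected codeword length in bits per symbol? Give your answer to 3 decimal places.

2.684 bits/symbol

Probabilities are the counts divided by 215.
Repeatedly combine the two least-probable nodes; the expected code length is the sum of the merged weights.
merge 8/215 + 21/215 → 29/215
merge 22/215 + 29/215 → 51/215
merge 29/215 + 38/215 → 67/215
merge 44/215 + 51/215 → 19/43
merge 53/215 + 67/215 → 24/43
merge 19/43 + 24/43 → 1
L = 29/215 + 51/215 + 67/215 + 19/43 + 24/43 + 1 = 577/215 ≈ 2.684 bits/symbol.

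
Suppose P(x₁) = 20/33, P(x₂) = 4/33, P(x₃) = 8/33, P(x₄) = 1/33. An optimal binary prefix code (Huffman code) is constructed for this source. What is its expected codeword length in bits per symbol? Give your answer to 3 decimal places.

1.545 bits/symbol

Repeatedly combine the two least-probable nodes; the expected code length is the sum of the merged weights.
merge 1/33 + 4/33 → 5/33
merge 5/33 + 8/33 → 13/33
merge 13/33 + 20/33 → 1
L = 5/33 + 13/33 + 1 = 17/11 ≈ 1.545 bits/symbol.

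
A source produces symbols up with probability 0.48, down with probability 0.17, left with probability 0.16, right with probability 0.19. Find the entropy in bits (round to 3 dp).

1.821 bits

H = −Σ pᵢ log₂ pᵢ.
−0.48·log₂(0.48) = 0.5083
−0.17·log₂(0.17) = 0.4346
−0.16·log₂(0.16) = 0.4230
−0.19·log₂(0.19) = 0.4552
Sum ≈ 1.8211 → 1.821 bits.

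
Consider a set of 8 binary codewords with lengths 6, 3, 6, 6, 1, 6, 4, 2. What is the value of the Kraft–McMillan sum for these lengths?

With common denominator 2^6 = 64: Σ 2^(−ℓᵢ) = 1/64 + 8/64 + 1/64 + 1/64 + 32/64 + 1/64 + 4/64 + 16/64 = 64/64 = 1.

1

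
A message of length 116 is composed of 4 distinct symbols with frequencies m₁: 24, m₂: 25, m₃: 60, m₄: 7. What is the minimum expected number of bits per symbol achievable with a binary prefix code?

1.75 bits/symbol

Probabilities are the counts divided by 116.
Repeatedly combine the two least-probable nodes; the expected code length is the sum of the merged weights.
merge 7/116 + 6/29 → 31/116
merge 25/116 + 31/116 → 14/29
merge 14/29 + 15/29 → 1
L = 31/116 + 14/29 + 1 = 7/4 = 1.75 bits/symbol.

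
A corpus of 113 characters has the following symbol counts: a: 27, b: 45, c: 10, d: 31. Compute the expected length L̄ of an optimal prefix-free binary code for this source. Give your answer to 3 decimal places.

1.929 bits/symbol

Probabilities are the counts divided by 113.
Repeatedly combine the two least-probable nodes; the expected code length is the sum of the merged weights.
merge 10/113 + 27/113 → 37/113
merge 31/113 + 37/113 → 68/113
merge 45/113 + 68/113 → 1
L = 37/113 + 68/113 + 1 = 218/113 ≈ 1.929 bits/symbol.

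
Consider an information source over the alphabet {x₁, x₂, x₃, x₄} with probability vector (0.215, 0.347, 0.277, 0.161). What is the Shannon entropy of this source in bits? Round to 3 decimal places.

H = −Σ pᵢ log₂ pᵢ.
−0.215·log₂(0.215) = 0.4768
−0.347·log₂(0.347) = 0.5299
−0.277·log₂(0.277) = 0.5130
−0.161·log₂(0.161) = 0.4242
Sum ≈ 1.9439 → 1.944 bits.

1.944 bits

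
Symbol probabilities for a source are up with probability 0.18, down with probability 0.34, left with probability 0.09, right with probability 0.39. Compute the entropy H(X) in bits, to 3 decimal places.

H = −Σ pᵢ log₂ pᵢ.
−0.18·log₂(0.18) = 0.4453
−0.34·log₂(0.34) = 0.5292
−0.09·log₂(0.09) = 0.3127
−0.39·log₂(0.39) = 0.5298
Sum ≈ 1.8169 → 1.817 bits.

1.817 bits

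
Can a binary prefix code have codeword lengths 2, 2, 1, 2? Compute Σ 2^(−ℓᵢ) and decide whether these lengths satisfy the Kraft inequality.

With common denominator 2^2 = 4: Σ 2^(−ℓᵢ) = 1/4 + 1/4 + 2/4 + 1/4 = 5/4 = 1.25.
Kraft's inequality requires Σ ≤ 1; here Σ = 1.25 > 1, so no such prefix code exists.

1.25; no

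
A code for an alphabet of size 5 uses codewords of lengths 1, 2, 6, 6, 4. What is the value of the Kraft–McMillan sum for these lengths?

With common denominator 2^6 = 64: Σ 2^(−ℓᵢ) = 32/64 + 16/64 + 1/64 + 1/64 + 4/64 = 54/64 = 0.84375.

0.84375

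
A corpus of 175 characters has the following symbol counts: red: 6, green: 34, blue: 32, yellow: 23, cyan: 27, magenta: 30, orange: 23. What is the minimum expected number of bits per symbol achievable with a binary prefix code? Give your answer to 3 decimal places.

Probabilities are the counts divided by 175.
Repeatedly combine the two least-probable nodes; the expected code length is the sum of the merged weights.
merge 6/175 + 23/175 → 29/175
merge 23/175 + 27/175 → 2/7
merge 29/175 + 6/35 → 59/175
merge 32/175 + 34/175 → 66/175
merge 2/7 + 59/175 → 109/175
merge 66/175 + 109/175 → 1
L = 29/175 + 2/7 + 59/175 + 66/175 + 109/175 + 1 = 488/175 ≈ 2.789 bits/symbol.

2.789 bits/symbol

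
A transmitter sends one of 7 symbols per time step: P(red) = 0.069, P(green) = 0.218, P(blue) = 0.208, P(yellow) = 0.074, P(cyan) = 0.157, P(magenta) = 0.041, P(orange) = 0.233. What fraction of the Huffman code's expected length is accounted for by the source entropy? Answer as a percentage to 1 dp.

98.4%

Entropy H = −Σ p log₂ p ≈ 2.5924 bits.
Huffman merges: 41/1000+69/1000→11/100; 37/500+11/100→23/125; 157/1000+23/125→341/1000; 26/125+109/500→213/500; 233/1000+341/1000→287/500; 213/500+287/500→1. L = 527/200 ≈ 2.6350.
Efficiency = H/L = 2.5924/2.6350 = 98.4%.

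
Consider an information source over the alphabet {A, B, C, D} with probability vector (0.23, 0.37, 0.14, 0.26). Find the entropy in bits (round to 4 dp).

H = −Σ pᵢ log₂ pᵢ.
−0.23·log₂(0.23) = 0.4877
−0.37·log₂(0.37) = 0.5307
−0.14·log₂(0.14) = 0.3971
−0.26·log₂(0.26) = 0.5053
Sum ≈ 1.9208 → 1.9208 bits.

1.9208 bits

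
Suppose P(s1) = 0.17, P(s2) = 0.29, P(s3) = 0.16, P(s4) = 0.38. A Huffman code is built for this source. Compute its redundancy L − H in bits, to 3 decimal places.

Entropy H = −Σ p log₂ p ≈ 1.9060 bits.
Huffman merges: 4/25+17/100→33/100; 29/100+33/100→31/50; 19/50+31/50→1. L = 39/20 ≈ 1.9500.
L − H = 1.9500 − 1.9060 = 0.044 bits.

0.044 bits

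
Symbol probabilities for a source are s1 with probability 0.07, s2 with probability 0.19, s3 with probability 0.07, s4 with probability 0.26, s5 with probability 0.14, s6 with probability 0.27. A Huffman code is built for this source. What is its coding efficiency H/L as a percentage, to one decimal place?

Entropy H = −Σ p log₂ p ≈ 2.4048 bits.
Huffman merges: 7/100+7/100→7/50; 7/50+7/50→7/25; 19/100+13/50→9/20; 27/100+7/25→11/20; 9/20+11/20→1. L = 121/50 ≈ 2.4200.
Efficiency = H/L = 2.4048/2.4200 = 99.4%.

99.4%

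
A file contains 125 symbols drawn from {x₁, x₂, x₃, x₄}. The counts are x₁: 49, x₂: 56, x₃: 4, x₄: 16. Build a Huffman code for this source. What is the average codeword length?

1.712 bits/symbol

Probabilities are the counts divided by 125.
Repeatedly combine the two least-probable nodes; the expected code length is the sum of the merged weights.
merge 4/125 + 16/125 → 4/25
merge 4/25 + 49/125 → 69/125
merge 56/125 + 69/125 → 1
L = 4/25 + 69/125 + 1 = 214/125 = 1.712 bits/symbol.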